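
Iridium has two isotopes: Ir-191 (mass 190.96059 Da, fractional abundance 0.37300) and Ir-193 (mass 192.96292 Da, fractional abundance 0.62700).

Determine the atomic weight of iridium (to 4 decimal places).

Average mass = Σ (abundance × isotope mass) = 0.37300 × 190.96059 + 0.62700 × 192.96292
= 71.228300 + 120.987751 = 192.216051 Da

192.2161 Da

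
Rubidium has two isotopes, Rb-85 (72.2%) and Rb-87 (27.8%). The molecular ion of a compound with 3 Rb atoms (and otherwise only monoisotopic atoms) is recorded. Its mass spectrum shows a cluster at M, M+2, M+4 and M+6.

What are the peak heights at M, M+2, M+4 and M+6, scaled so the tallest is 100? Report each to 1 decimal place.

Expanding (0.722 + 0.278)^3:
P(M) = 0.722^3 = 0.376367
P(M+2) = 3 × 0.722^2 × 0.278^1 = 0.434751
P(M+4) = 3 × 0.722^1 × 0.278^2 = 0.167397
P(M+6) = 0.278^3 = 0.021485
The M+2 peak is largest (0.434751); scaling to 100 gives 86.6 : 100.0 : 38.5 : 4.9.

86.6 : 100.0 : 38.5 : 4.9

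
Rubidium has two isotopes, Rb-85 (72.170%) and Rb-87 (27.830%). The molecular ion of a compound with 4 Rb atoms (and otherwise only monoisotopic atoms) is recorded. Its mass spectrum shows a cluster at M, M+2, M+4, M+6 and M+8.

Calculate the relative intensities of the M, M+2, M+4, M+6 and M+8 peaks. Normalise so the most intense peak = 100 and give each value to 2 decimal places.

Each Rb atom is independently Rb-85 (p = 0.72170) or Rb-87 (q = 0.27830); the cluster is the binomial expansion (p + q)^4.
P(M) = 0.72170^4 = 0.271286
P(M+2) = 4 × 0.72170^3 × 0.27830^1 = 0.418450
P(M+4) = 6 × 0.72170^2 × 0.27830^2 = 0.242042
P(M+6) = 4 × 0.72170^1 × 0.27830^3 = 0.062224
P(M+8) = 0.27830^4 = 0.005999
The M+2 peak is largest (0.418450); scaling to 100 gives 64.83 : 100.00 : 57.84 : 14.87 : 1.43.

64.83 : 100.00 : 57.84 : 14.87 : 1.43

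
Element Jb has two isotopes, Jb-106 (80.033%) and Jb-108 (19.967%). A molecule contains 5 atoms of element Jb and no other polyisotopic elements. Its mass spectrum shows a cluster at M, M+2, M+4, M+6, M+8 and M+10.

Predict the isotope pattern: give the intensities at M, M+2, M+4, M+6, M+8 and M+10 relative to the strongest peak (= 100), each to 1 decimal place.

The 5 Jb atoms are independent, so intensities follow the terms of (0.80033 + 0.19967)^5.
P(M) = 0.80033^5 = 0.328356
P(M+2) = 5 × 0.80033^4 × 0.19967^1 = 0.409599
P(M+4) = 10 × 0.80033^3 × 0.19967^2 = 0.204377
P(M+6) = 10 × 0.80033^2 × 0.19967^3 = 0.050989
P(M+8) = 5 × 0.80033^1 × 0.19967^4 = 0.006360
P(M+10) = 0.19967^5 = 0.000317
The M+2 peak is largest (0.409599); scaling to 100 gives 80.2 : 100.0 : 49.9 : 12.4 : 1.6 : 0.1.

80.2 : 100.0 : 49.9 : 12.4 : 1.6 : 0.1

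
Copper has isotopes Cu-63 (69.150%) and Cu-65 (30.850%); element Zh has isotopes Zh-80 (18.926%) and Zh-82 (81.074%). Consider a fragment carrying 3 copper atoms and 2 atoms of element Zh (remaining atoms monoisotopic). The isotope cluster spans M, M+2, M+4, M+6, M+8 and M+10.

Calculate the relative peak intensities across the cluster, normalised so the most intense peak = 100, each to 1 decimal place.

3.3 : 32.6 : 100.0 : 97.9 : 38.5 : 5.4

Copper pattern (n=3): 0.33065611 : 0.44254842 : 0.19743483 : 0.02936064
Element Zh pattern (n=2): 0.03581935 : 0.3068813 : 0.65729935
Convolve the two distributions (both contribute in 2-u steps):
  M: 0.33065611×0.03581935 = 0.011844
  M+2: 0.33065611×0.3068813 + 0.44254842×0.03581935 = 0.117324
  M+4: 0.33065611×0.65729935 + 0.44254842×0.3068813 + 0.19743483×0.03581935 = 0.360222
  M+6: 0.44254842×0.65729935 + 0.19743483×0.3068813 + 0.02936064×0.03581935 = 0.352528
  M+8: 0.19743483×0.65729935 + 0.02936064×0.3068813 = 0.138784
  M+10: 0.02936064×0.65729935 = 0.019299
Scale to base peak (0.360222) = 100: 3.3 : 32.6 : 100.0 : 97.9 : 38.5 : 5.4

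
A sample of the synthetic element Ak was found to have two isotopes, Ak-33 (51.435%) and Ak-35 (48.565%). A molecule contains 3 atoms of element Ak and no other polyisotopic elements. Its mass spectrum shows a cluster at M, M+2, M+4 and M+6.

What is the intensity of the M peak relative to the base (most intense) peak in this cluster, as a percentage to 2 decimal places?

(0.51435 + 0.48565)^3 gives M 0.1361, M+2 0.3854, M+4 0.3639, M+6 0.1145; the largest is M+2.
P(M+2) = C(3,1) × 0.51435^2 × 0.48565^1 = 3 × 0.26455592 × 0.48565 = 0.385445 (base)
P(M) = C(3,0) × 0.51435^3 × 0.48565^0 = 1 × 0.13607434 × 1.0000 = 0.136074
Relative intensity = 0.136074 / 0.385445 × 100 = 35.30

35.30%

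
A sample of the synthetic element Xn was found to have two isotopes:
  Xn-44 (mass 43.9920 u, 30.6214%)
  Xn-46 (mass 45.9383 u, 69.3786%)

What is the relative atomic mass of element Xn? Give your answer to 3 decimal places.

Ar = Σ fᵢ·mᵢ = 0.306214 × 43.9920 + 0.693786 × 45.9383
= 13.47097 + 31.87135 = 45.34232 u

45.342 u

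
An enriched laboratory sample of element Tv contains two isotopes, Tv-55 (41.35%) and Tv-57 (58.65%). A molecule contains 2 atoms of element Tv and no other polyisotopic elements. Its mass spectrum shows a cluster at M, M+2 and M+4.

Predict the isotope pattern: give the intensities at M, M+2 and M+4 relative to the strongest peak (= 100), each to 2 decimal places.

35.25 : 100.00 : 70.92

Each Tv atom is independently Tv-55 (p = 0.4135) or Tv-57 (q = 0.5865); the cluster is the binomial expansion (p + q)^2.
P(M) = 0.4135^2 = 0.170982
P(M+2) = 2 × 0.4135^1 × 0.5865^1 = 0.485036
P(M+4) = 0.5865^2 = 0.343982
The M+2 peak is largest (0.485036); scaling to 100 gives 35.25 : 100.00 : 70.92.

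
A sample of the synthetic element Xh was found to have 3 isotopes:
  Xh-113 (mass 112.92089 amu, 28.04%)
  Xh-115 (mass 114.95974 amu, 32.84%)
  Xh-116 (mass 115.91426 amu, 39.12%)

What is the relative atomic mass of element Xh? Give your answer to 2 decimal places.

Weight each isotope mass by its fractional abundance: 0.2804 × 112.92089 + 0.3284 × 114.95974 + 0.3912 × 115.91426
= 31.663018 + 37.752779 + 45.345659 = 114.761456 amu

114.76 amu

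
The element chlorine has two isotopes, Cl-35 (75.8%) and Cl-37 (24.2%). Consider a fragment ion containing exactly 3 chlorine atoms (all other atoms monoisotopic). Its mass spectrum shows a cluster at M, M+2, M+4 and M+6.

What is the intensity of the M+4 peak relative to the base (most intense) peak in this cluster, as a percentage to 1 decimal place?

Binomial terms of (0.758 + 0.242)^3: M 0.4355, M+2 0.4171, M+4 0.1332, M+6 0.0142 → M is the base peak.
P(M) = C(3,0) × 0.758^3 × 0.242^0 = 1 × 0.43551951 × 1.0000 = 0.435520 (base)
P(M+4) = C(3,2) × 0.758^1 × 0.242^2 = 3 × 0.7580 × 0.058564 = 0.133175
Relative intensity = 0.133175 / 0.435520 × 100 = 30.6

30.6%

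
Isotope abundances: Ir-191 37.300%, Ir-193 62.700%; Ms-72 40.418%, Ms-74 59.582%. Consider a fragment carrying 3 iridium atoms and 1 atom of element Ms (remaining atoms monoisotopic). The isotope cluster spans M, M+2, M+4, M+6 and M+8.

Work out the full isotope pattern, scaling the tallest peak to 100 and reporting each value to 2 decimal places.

5.80 : 37.79 : 92.26 : 100.00 : 40.60

Iridium pattern (n=3): 0.05189512 : 0.26170165 : 0.43991135 : 0.24649188
Element Ms pattern (n=1): 0.40418 : 0.59582
Convolve the two distributions (both contribute in 2-u steps):
  M: 0.05189512×0.40418 = 0.020975
  M+2: 0.05189512×0.59582 + 0.26170165×0.40418 = 0.136695
  M+4: 0.26170165×0.59582 + 0.43991135×0.40418 = 0.333730
  M+6: 0.43991135×0.59582 + 0.24649188×0.40418 = 0.361735
  M+8: 0.24649188×0.59582 = 0.146865
Scale to base peak (0.361735) = 100: 5.80 : 37.79 : 92.26 : 100.00 : 40.60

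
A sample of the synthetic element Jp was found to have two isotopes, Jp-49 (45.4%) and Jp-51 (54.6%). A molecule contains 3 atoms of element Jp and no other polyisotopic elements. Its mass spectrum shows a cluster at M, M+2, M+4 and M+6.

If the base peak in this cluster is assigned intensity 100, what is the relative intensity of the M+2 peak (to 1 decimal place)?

83.2

(0.454 + 0.546)^3 gives M 0.0936, M+2 0.3376, M+4 0.4060, M+6 0.1628; the largest is M+4.
P(M+4) = C(3,2) × 0.454^1 × 0.546^2 = 3 × 0.4540 × 0.298116 = 0.406034 (base)
P(M+2) = C(3,1) × 0.454^2 × 0.546^1 = 3 × 0.206116 × 0.5460 = 0.337618
Relative intensity = 0.337618 / 0.406034 × 100 = 83.2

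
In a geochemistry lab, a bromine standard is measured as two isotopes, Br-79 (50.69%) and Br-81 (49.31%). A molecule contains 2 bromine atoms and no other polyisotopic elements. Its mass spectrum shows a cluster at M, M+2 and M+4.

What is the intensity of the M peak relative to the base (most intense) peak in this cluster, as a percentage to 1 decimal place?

Term probabilities: M 0.2569, M+2 0.4999, M+4 0.2431. Base peak = M+2.
P(M+2) = C(2,1) × 0.5069^1 × 0.4931^1 = 2 × 0.5069 × 0.4931 = 0.499905 (base)
P(M) = C(2,0) × 0.5069^2 × 0.4931^0 = 1 × 0.25694761 × 1.0000 = 0.256948
Relative intensity = 0.256948 / 0.499905 × 100 = 51.4

51.4%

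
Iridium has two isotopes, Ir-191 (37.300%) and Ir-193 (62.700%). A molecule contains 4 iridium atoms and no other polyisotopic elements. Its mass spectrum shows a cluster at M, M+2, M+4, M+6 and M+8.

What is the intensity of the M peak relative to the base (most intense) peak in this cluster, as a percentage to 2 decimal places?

Binomial terms of (0.37300 + 0.62700)^4: M 0.0194, M+2 0.1302, M+4 0.3282, M+6 0.3678, M+8 0.1546 → M+6 is the base peak.
P(M+6) = C(4,3) × 0.37300^1 × 0.62700^3 = 4 × 0.3730 × 0.24649188 = 0.367766 (base)
P(M) = C(4,0) × 0.37300^4 × 0.62700^0 = 1 × 0.01935688 × 1.0000 = 0.019357
Relative intensity = 0.019357 / 0.367766 × 100 = 5.26

5.26%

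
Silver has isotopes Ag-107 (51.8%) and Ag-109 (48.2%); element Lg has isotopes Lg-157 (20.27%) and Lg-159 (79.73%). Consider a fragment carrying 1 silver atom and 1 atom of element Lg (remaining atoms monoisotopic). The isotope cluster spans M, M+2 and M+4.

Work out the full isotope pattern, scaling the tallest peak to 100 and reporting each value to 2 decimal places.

Silver pattern (n=1): 0.5180 : 0.4820
Element Lg pattern (n=1): 0.2027 : 0.7973
Convolve the two distributions (both contribute in 2-u steps):
  M: 0.5180×0.2027 = 0.104999
  M+2: 0.5180×0.7973 + 0.4820×0.2027 = 0.510703
  M+4: 0.4820×0.7973 = 0.384299
Scale to base peak (0.510703) = 100: 20.56 : 100.00 : 75.25

20.56 : 100.00 : 75.25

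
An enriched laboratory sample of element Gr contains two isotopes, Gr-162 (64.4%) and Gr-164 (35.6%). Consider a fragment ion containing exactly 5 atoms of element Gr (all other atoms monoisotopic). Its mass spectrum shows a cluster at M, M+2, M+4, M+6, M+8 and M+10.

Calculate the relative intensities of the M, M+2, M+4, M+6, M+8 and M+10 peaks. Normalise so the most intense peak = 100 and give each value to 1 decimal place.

32.7 : 90.4 : 100.0 : 55.3 : 15.3 : 1.7

Expanding (0.644 + 0.356)^5:
P(M) = 0.644^5 = 0.110772
P(M+2) = 5 × 0.644^4 × 0.356^1 = 0.306171
P(M+4) = 10 × 0.644^3 × 0.356^2 = 0.338499
P(M+6) = 10 × 0.644^2 × 0.356^3 = 0.187121
P(M+8) = 5 × 0.644^1 × 0.356^4 = 0.051720
P(M+10) = 0.356^5 = 0.005718
The M+4 peak is largest (0.338499); scaling to 100 gives 32.7 : 90.4 : 100.0 : 55.3 : 15.3 : 1.7.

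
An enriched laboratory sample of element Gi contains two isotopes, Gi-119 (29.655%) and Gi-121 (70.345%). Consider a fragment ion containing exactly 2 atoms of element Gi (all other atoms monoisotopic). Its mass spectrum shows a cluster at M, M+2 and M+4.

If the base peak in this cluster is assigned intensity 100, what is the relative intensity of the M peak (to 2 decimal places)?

17.77

(0.29655 + 0.70345)^2 gives M 0.0879, M+2 0.4172, M+4 0.4948; the largest is M+4.
P(M+4) = C(2,2) × 0.29655^0 × 0.70345^2 = 1 × 1.0000 × 0.4948419 = 0.494842 (base)
P(M) = C(2,0) × 0.29655^2 × 0.70345^0 = 1 × 0.0879419 × 1.0000 = 0.087942
Relative intensity = 0.087942 / 0.494842 × 100 = 17.77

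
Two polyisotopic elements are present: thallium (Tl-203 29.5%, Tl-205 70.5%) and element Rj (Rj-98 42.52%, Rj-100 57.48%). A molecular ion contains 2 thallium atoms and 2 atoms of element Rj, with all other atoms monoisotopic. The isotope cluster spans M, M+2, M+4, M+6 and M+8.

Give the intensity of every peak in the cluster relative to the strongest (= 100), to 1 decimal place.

Thallium pattern (n=2): 0.087025 : 0.41595 : 0.497025
Element Rj pattern (n=2): 0.18079504 : 0.48880992 : 0.33039504
Convolve the two distributions (both contribute in 2-u steps):
  M: 0.087025×0.18079504 = 0.015734
  M+2: 0.087025×0.48880992 + 0.41595×0.18079504 = 0.117740
  M+4: 0.087025×0.33039504 + 0.41595×0.48880992 + 0.497025×0.18079504 = 0.321933
  M+6: 0.41595×0.33039504 + 0.497025×0.48880992 = 0.380379
  M+8: 0.497025×0.33039504 = 0.164215
Scale to base peak (0.380379) = 100: 4.1 : 31.0 : 84.6 : 100.0 : 43.2

4.1 : 31.0 : 84.6 : 100.0 : 43.2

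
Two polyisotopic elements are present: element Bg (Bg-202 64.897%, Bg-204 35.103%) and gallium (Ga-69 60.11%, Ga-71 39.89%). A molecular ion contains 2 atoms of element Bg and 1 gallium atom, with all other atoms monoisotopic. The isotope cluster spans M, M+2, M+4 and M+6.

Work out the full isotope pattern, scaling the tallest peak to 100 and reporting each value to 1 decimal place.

57.3 : 100.0 : 57.9 : 11.1

Element Bg pattern (n=2): 0.42116206 : 0.45561588 : 0.12322206
Gallium pattern (n=1): 0.6011 : 0.3989
Convolve the two distributions (both contribute in 2-u steps):
  M: 0.42116206×0.6011 = 0.253161
  M+2: 0.42116206×0.3989 + 0.45561588×0.6011 = 0.441872
  M+4: 0.45561588×0.3989 + 0.12322206×0.6011 = 0.255814
  M+6: 0.12322206×0.3989 = 0.049153
Scale to base peak (0.441872) = 100: 57.3 : 100.0 : 57.9 : 11.1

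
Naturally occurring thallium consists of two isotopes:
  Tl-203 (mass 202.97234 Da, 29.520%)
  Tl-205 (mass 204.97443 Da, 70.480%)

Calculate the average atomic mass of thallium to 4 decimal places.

The abundance-weighted mean is 0.29520 × 202.97234 + 0.70480 × 204.97443
= 59.917435 + 144.465978 = 204.383413 Da

204.3834 Da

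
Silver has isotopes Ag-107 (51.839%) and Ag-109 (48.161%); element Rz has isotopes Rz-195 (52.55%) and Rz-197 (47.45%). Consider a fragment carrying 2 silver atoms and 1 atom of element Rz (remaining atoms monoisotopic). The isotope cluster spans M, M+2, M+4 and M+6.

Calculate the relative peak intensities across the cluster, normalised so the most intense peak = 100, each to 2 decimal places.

Silver pattern (n=2): 0.26872819 : 0.49932362 : 0.23194819
Element Rz pattern (n=1): 0.5255 : 0.4745
Convolve the two distributions (both contribute in 2-u steps):
  M: 0.26872819×0.5255 = 0.141217
  M+2: 0.26872819×0.4745 + 0.49932362×0.5255 = 0.389906
  M+4: 0.49932362×0.4745 + 0.23194819×0.5255 = 0.358818
  M+6: 0.23194819×0.4745 = 0.110059
Scale to base peak (0.389906) = 100: 36.22 : 100.00 : 92.03 : 28.23

36.22 : 100.00 : 92.03 : 28.23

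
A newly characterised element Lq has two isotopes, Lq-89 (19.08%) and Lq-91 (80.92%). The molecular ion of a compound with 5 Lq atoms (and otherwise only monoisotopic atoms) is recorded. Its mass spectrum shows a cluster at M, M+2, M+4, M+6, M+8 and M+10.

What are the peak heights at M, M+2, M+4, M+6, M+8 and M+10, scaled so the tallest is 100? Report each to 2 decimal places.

Each Lq atom is independently Lq-89 (p = 0.1908) or Lq-91 (q = 0.8092); the cluster is the binomial expansion (p + q)^5.
P(M) = 0.1908^5 = 0.000253
P(M+2) = 5 × 0.1908^4 × 0.8092^1 = 0.005362
P(M+4) = 10 × 0.1908^3 × 0.8092^2 = 0.045483
P(M+6) = 10 × 0.1908^2 × 0.8092^3 = 0.192897
P(M+8) = 5 × 0.1908^1 × 0.8092^4 = 0.409046
P(M+10) = 0.8092^5 = 0.346960
The M+8 peak is largest (0.409046); scaling to 100 gives 0.06 : 1.31 : 11.12 : 47.16 : 100.00 : 84.82.

0.06 : 1.31 : 11.12 : 47.16 : 100.00 : 84.82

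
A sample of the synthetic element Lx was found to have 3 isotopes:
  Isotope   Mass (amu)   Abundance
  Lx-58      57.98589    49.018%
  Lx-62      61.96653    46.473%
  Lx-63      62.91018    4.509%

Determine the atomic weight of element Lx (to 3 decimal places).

60.058 amu

Average mass = Σ (abundance × isotope mass) = 0.49018 × 57.98589 + 0.46473 × 61.96653 + 0.04509 × 62.91018
= 28.423524 + 28.797705 + 2.836620 = 60.057849 amu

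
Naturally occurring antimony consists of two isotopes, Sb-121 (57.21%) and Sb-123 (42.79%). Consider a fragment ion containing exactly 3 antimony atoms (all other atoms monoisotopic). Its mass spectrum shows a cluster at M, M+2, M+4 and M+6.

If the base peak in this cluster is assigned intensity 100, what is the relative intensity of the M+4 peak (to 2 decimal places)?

(0.5721 + 0.4279)^3 gives M 0.1872, M+2 0.4202, M+4 0.3143, M+6 0.0783; the largest is M+2.
P(M+2) = C(3,1) × 0.5721^2 × 0.4279^1 = 3 × 0.32729841 × 0.4279 = 0.420153 (base)
P(M+4) = C(3,2) × 0.5721^1 × 0.4279^2 = 3 × 0.5721 × 0.18309841 = 0.314252
Relative intensity = 0.314252 / 0.420153 × 100 = 74.79

74.79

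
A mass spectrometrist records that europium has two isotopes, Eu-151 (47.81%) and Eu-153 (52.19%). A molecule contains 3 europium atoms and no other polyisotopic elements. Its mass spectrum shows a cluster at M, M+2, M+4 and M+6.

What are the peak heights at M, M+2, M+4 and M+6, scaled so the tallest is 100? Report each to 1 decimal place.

Each Eu atom is independently Eu-151 (p = 0.4781) or Eu-153 (q = 0.5219); the cluster is the binomial expansion (p + q)^3.
P(M) = 0.4781^3 = 0.109284
P(M+2) = 3 × 0.4781^2 × 0.5219^1 = 0.357887
P(M+4) = 3 × 0.4781^1 × 0.5219^2 = 0.390674
P(M+6) = 0.5219^3 = 0.142155
The M+4 peak is largest (0.390674); scaling to 100 gives 28.0 : 91.6 : 100.0 : 36.4.

28.0 : 91.6 : 100.0 : 36.4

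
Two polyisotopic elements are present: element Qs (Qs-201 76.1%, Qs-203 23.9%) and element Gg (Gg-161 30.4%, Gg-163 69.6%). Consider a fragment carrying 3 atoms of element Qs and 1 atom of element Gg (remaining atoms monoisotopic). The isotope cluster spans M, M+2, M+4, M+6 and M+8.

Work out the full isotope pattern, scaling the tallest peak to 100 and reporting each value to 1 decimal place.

Element Qs pattern (n=3): 0.44071108 : 0.41522976 : 0.13040724 : 0.01365192
Element Gg pattern (n=1): 0.3040 : 0.6960
Convolve the two distributions (both contribute in 2-u steps):
  M: 0.44071108×0.3040 = 0.133976
  M+2: 0.44071108×0.6960 + 0.41522976×0.3040 = 0.432965
  M+4: 0.41522976×0.6960 + 0.13040724×0.3040 = 0.328644
  M+6: 0.13040724×0.6960 + 0.01365192×0.3040 = 0.094914
  M+8: 0.01365192×0.6960 = 0.009502
Scale to base peak (0.432965) = 100: 30.9 : 100.0 : 75.9 : 21.9 : 2.2

30.9 : 100.0 : 75.9 : 21.9 : 2.2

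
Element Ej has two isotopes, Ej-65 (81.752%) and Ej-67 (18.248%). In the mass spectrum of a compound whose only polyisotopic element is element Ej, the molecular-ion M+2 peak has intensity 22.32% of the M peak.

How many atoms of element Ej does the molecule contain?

1

For n independent Ej atoms, I(M+2)/I(M) = n · (abundance Ej-67) / (abundance Ej-65) = n · 0.18248/0.81752.
n = 0.2232 × 0.81752/0.18248 = 1.00 ≈ 1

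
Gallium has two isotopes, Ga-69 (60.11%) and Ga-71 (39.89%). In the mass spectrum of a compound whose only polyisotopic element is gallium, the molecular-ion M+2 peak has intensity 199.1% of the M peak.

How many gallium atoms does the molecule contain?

3

With n Ga atoms, P(M+2)/P(M) = C(n,1)·p^(n−1)q / p^n = n·q/p = n · 0.3989/0.6011.
n = 1.991 × 0.6011/0.3989 = 3.00 ≈ 3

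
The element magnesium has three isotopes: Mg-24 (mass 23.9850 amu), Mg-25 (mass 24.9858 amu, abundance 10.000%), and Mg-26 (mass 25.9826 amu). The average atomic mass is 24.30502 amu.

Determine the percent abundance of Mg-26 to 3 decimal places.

11.010%

Let x and y be the fractions of Mg-24 and Mg-26. Then x + y = 1 − 0.10000 = 0.90000 and 23.9850x + 25.9826y = 24.30502 − 0.10000×24.9858 = 21.80644.
Substituting: 23.9850x + 25.9826(0.90000 − x) = 21.80644
(23.9850 − 25.9826)x = -1.5779  ⇒  x = 0.78990, y = 0.11010
Mg-24: 78.990%, Mg-26: 11.010%.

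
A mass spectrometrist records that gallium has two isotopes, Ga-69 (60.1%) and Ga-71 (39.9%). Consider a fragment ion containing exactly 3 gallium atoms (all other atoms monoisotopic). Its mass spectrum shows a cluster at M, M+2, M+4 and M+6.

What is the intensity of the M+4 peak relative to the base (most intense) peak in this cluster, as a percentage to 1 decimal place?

66.4%

Binomial terms of (0.601 + 0.399)^3: M 0.2171, M+2 0.4324, M+4 0.2870, M+6 0.0635 → M+2 is the base peak.
P(M+2) = C(3,1) × 0.601^2 × 0.399^1 = 3 × 0.361201 × 0.3990 = 0.432358 (base)
P(M+4) = C(3,2) × 0.601^1 × 0.399^2 = 3 × 0.6010 × 0.159201 = 0.287039
Relative intensity = 0.287039 / 0.432358 × 100 = 66.4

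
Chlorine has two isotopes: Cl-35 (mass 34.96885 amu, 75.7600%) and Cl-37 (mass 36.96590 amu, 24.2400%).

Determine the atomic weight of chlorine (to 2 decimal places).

35.45 amu

Ar = Σ fᵢ·mᵢ = 0.757600 × 34.96885 + 0.242400 × 36.96590
= 26.492401 + 8.960534 = 35.452935 amu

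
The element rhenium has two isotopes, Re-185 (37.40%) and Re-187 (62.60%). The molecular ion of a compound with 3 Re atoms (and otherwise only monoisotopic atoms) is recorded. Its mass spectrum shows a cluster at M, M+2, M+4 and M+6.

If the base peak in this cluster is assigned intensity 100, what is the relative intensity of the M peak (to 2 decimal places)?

Binomial terms of (0.3740 + 0.6260)^3: M 0.0523, M+2 0.2627, M+4 0.4397, M+6 0.2453 → M+4 is the base peak.
P(M+4) = C(3,2) × 0.3740^1 × 0.6260^2 = 3 × 0.3740 × 0.391876 = 0.439685 (base)
P(M) = C(3,0) × 0.3740^3 × 0.6260^0 = 1 × 0.05231362 × 1.0000 = 0.052314
Relative intensity = 0.052314 / 0.439685 × 100 = 11.90

11.90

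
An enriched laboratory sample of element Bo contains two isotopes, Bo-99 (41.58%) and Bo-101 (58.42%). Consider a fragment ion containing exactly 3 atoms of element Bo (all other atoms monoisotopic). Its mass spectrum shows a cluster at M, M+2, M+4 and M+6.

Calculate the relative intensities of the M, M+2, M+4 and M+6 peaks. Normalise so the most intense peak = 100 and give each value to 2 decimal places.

16.89 : 71.17 : 100.00 : 46.83

Each Bo atom is independently Bo-99 (p = 0.4158) or Bo-101 (q = 0.5842); the cluster is the binomial expansion (p + q)^3.
P(M) = 0.4158^3 = 0.071888
P(M+2) = 3 × 0.4158^2 × 0.5842^1 = 0.303006
P(M+4) = 3 × 0.4158^1 × 0.5842^2 = 0.425725
P(M+6) = 0.5842^3 = 0.199381
The M+4 peak is largest (0.425725); scaling to 100 gives 16.89 : 71.17 : 100.00 : 46.83.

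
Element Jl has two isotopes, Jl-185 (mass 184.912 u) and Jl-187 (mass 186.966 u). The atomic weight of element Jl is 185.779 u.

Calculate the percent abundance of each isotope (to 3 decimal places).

Let x be the fractional abundance of Jl-185; then Jl-187 has abundance 1 − x.
184.912·x + 186.966·(1 − x) = 185.779
(184.912 − 186.966)·x = 185.779 − 186.966
x = -1.187 / -2.054 = 0.57790 → 57.790% Jl-185, 42.210% Jl-187.

Jl-185: 57.790%, Jl-187: 42.210%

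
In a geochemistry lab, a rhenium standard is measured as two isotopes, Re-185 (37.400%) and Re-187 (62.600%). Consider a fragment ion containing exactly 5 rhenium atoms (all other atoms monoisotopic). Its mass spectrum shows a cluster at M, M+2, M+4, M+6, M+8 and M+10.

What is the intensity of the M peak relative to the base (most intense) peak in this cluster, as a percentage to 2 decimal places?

Term probabilities: M 0.0073, M+2 0.0612, M+4 0.2050, M+6 0.3431, M+8 0.2872, M+10 0.0961. Base peak = M+6.
P(M+6) = C(5,3) × 0.37400^2 × 0.62600^3 = 10 × 0.139876 × 0.24531438 = 0.343136 (base)
P(M) = C(5,0) × 0.37400^5 × 0.62600^0 = 1 × 0.00731742 × 1.0000 = 0.007317
Relative intensity = 0.007317 / 0.343136 × 100 = 2.13

2.13%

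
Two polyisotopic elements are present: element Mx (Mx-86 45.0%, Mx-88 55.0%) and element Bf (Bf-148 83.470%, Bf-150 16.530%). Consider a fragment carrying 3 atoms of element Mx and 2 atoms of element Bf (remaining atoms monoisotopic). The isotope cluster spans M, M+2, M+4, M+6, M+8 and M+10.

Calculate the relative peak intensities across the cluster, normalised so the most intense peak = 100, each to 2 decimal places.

16.74 : 68.02 : 100.00 : 62.69 : 15.05 : 1.20

Element Mx pattern (n=3): 0.091125 : 0.334125 : 0.408375 : 0.166375
Element Bf pattern (n=2): 0.69672409 : 0.27595182 : 0.02732409
Convolve the two distributions (both contribute in 2-u steps):
  M: 0.091125×0.69672409 = 0.063489
  M+2: 0.091125×0.27595182 + 0.334125×0.69672409 = 0.257939
  M+4: 0.091125×0.02732409 + 0.334125×0.27595182 + 0.408375×0.69672409 = 0.379217
  M+6: 0.334125×0.02732409 + 0.408375×0.27595182 + 0.166375×0.69672409 = 0.237739
  M+8: 0.408375×0.02732409 + 0.166375×0.27595182 = 0.057070
  M+10: 0.166375×0.02732409 = 0.004546
Scale to base peak (0.379217) = 100: 16.74 : 68.02 : 100.00 : 62.69 : 15.05 : 1.20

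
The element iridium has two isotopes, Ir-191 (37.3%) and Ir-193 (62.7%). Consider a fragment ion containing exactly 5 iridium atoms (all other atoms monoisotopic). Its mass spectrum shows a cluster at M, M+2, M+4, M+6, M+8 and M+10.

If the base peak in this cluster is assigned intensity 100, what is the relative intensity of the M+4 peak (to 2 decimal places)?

59.49

Term probabilities: M 0.0072, M+2 0.0607, M+4 0.2040, M+6 0.3429, M+8 0.2882, M+10 0.0969. Base peak = M+6.
P(M+6) = C(5,3) × 0.373^2 × 0.627^3 = 10 × 0.139129 × 0.24649188 = 0.342942 (base)
P(M+4) = C(5,2) × 0.373^3 × 0.627^2 = 10 × 0.05189512 × 0.393129 = 0.204015
Relative intensity = 0.204015 / 0.342942 × 100 = 59.49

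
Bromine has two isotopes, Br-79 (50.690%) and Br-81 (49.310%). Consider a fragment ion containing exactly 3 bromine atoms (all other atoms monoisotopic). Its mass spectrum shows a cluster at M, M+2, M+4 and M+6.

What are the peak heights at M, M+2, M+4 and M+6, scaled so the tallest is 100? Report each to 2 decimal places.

34.27 : 100.00 : 97.28 : 31.54

Expanding (0.50690 + 0.49310)^3:
P(M) = 0.50690^3 = 0.130247
P(M+2) = 3 × 0.50690^2 × 0.49310^1 = 0.380103
P(M+4) = 3 × 0.50690^1 × 0.49310^2 = 0.369755
P(M+6) = 0.49310^3 = 0.119896
The M+2 peak is largest (0.380103); scaling to 100 gives 34.27 : 100.00 : 97.28 : 31.54.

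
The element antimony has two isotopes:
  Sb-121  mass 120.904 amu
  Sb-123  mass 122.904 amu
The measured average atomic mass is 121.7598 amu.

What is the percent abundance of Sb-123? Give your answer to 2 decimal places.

42.79%

Writing the weighted mean with unknown fraction x of Sb-121:
120.904·x + 122.904·(1 − x) = 121.7598
(120.904 − 122.904)·x = 121.7598 − 122.904
x = -1.1442 / -2.000 = 0.57210 → 57.21% Sb-121, 42.79% Sb-123.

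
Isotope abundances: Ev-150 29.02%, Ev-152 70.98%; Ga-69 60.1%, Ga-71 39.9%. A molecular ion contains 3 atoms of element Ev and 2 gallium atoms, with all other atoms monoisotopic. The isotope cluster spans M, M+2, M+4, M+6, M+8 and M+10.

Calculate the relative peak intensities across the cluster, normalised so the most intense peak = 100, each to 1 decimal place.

Element Ev pattern (n=3): 0.02443949 : 0.17932964 : 0.43862224 : 0.35760863
Gallium pattern (n=2): 0.361201 : 0.479598 : 0.159201
Convolve the two distributions (both contribute in 2-u steps):
  M: 0.02443949×0.361201 = 0.008828
  M+2: 0.02443949×0.479598 + 0.17932964×0.361201 = 0.076495
  M+4: 0.02443949×0.159201 + 0.17932964×0.479598 + 0.43862224×0.361201 = 0.248328
  M+6: 0.17932964×0.159201 + 0.43862224×0.479598 + 0.35760863×0.361201 = 0.368080
  M+8: 0.43862224×0.159201 + 0.35760863×0.479598 = 0.241337
  M+10: 0.35760863×0.159201 = 0.056932
Scale to base peak (0.368080) = 100: 2.4 : 20.8 : 67.5 : 100.0 : 65.6 : 15.5

2.4 : 20.8 : 67.5 : 100.0 : 65.6 : 15.5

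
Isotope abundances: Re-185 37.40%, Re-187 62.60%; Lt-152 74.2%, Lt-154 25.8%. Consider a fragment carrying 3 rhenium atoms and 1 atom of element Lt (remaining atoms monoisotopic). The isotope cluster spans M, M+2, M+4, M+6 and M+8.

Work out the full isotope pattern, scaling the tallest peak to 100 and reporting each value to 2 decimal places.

9.85 : 52.89 : 100.00 : 74.99 : 16.06

Rhenium pattern (n=3): 0.05231362 : 0.26268713 : 0.43968487 : 0.24531438
Element Lt pattern (n=1): 0.7420 : 0.2580
Convolve the two distributions (both contribute in 2-u steps):
  M: 0.05231362×0.7420 = 0.038817
  M+2: 0.05231362×0.2580 + 0.26268713×0.7420 = 0.208411
  M+4: 0.26268713×0.2580 + 0.43968487×0.7420 = 0.394019
  M+6: 0.43968487×0.2580 + 0.24531438×0.7420 = 0.295462
  M+8: 0.24531438×0.2580 = 0.063291
Scale to base peak (0.394019) = 100: 9.85 : 52.89 : 100.00 : 74.99 : 16.06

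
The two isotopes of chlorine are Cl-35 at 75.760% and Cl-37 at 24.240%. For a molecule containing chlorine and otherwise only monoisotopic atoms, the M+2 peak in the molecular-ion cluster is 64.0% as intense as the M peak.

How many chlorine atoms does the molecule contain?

The M+2/M ratio from n Cl atoms is n · q/p = n · 0.24240/0.75760.
n = 0.640 × 0.75760/0.24240 = 2.00 ≈ 2

2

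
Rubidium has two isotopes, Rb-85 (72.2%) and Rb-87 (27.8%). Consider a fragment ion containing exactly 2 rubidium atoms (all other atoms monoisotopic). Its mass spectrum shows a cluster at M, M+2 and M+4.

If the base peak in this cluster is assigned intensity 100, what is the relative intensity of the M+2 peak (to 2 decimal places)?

Term probabilities: M 0.5213, M+2 0.4014, M+4 0.0773. Base peak = M.
P(M) = C(2,0) × 0.722^2 × 0.278^0 = 1 × 0.521284 × 1.0000 = 0.521284 (base)
P(M+2) = C(2,1) × 0.722^1 × 0.278^1 = 2 × 0.7220 × 0.2780 = 0.401432
Relative intensity = 0.401432 / 0.521284 × 100 = 77.01

77.01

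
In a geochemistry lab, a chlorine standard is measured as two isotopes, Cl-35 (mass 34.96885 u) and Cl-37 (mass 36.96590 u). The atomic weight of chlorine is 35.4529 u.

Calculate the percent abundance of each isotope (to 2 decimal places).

Writing the weighted mean with unknown fraction x of Cl-35:
34.96885·x + 36.96590·(1 − x) = 35.4529
(34.96885 − 36.96590)·x = 35.4529 − 36.96590
x = -1.51300 / -1.99705 = 0.75762 → 75.76% Cl-35, 24.24% Cl-37.

Cl-35: 75.76%, Cl-37: 24.24%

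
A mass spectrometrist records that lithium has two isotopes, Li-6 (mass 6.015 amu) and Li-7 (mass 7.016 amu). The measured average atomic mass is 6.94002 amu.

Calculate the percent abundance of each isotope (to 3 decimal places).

With x = fraction of Li-6 (so Li-7 is 1 − x):
6.015·x + 7.016·(1 − x) = 6.94002
(6.015 − 7.016)·x = 6.94002 − 7.016
x = -0.07598 / -1.001 = 0.07590 → 7.590% Li-6, 92.410% Li-7.

Li-6: 7.590%, Li-7: 92.410%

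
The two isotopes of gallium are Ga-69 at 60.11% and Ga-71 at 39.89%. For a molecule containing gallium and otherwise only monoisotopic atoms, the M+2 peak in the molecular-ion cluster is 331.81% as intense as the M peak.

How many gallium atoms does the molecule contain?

With n Ga atoms, P(M+2)/P(M) = C(n,1)·p^(n−1)q / p^n = n·q/p = n · 0.3989/0.6011.
n = 3.3181 × 0.6011/0.3989 = 5.00 ≈ 5

5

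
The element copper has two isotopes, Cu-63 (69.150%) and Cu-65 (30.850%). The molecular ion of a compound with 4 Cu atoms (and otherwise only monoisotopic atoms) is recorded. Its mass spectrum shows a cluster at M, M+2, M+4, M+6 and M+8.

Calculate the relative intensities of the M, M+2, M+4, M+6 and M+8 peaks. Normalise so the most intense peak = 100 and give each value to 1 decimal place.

Each Cu atom is independently Cu-63 (p = 0.69150) or Cu-65 (q = 0.30850); the cluster is the binomial expansion (p + q)^4.
P(M) = 0.69150^4 = 0.228649
P(M+2) = 4 × 0.69150^3 × 0.30850^1 = 0.408030
P(M+4) = 6 × 0.69150^2 × 0.30850^2 = 0.273052
P(M+6) = 4 × 0.69150^1 × 0.30850^3 = 0.081212
P(M+8) = 0.30850^4 = 0.009058
The M+2 peak is largest (0.408030); scaling to 100 gives 56.0 : 100.0 : 66.9 : 19.9 : 2.2.

56.0 : 100.0 : 66.9 : 19.9 : 2.2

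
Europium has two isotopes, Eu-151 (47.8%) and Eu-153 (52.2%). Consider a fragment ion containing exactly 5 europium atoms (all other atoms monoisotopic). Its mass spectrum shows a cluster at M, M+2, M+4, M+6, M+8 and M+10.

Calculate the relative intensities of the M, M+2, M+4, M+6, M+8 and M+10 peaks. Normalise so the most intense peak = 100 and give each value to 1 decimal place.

7.7 : 41.9 : 91.6 : 100.0 : 54.6 : 11.9

Each Eu atom is independently Eu-151 (p = 0.478) or Eu-153 (q = 0.522); the cluster is the binomial expansion (p + q)^5.
P(M) = 0.478^5 = 0.024954
P(M+2) = 5 × 0.478^4 × 0.522^1 = 0.136255
P(M+4) = 10 × 0.478^3 × 0.522^2 = 0.297594
P(M+6) = 10 × 0.478^2 × 0.522^3 = 0.324988
P(M+8) = 5 × 0.478^1 × 0.522^4 = 0.177452
P(M+10) = 0.522^5 = 0.038757
The M+6 peak is largest (0.324988); scaling to 100 gives 7.7 : 41.9 : 91.6 : 100.0 : 54.6 : 11.9.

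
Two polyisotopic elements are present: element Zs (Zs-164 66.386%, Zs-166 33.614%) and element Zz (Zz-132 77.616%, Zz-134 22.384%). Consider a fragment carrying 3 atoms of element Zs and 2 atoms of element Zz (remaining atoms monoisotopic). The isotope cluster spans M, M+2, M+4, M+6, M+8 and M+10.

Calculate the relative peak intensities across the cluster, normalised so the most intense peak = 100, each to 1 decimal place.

47.7 : 100.0 : 82.5 : 33.4 : 6.6 : 0.5

Element Zs pattern (n=3): 0.29256981 : 0.44442088 : 0.22502882 : 0.03798049
Element Zz pattern (n=2): 0.60242435 : 0.34747131 : 0.05010435
Convolve the two distributions (both contribute in 2-u steps):
  M: 0.29256981×0.60242435 = 0.176251
  M+2: 0.29256981×0.34747131 + 0.44442088×0.60242435 = 0.369390
  M+4: 0.29256981×0.05010435 + 0.44442088×0.34747131 + 0.22502882×0.60242435 = 0.304645
  M+6: 0.44442088×0.05010435 + 0.22502882×0.34747131 + 0.03798049×0.60242435 = 0.123339
  M+8: 0.22502882×0.05010435 + 0.03798049×0.34747131 = 0.024472
  M+10: 0.03798049×0.05010435 = 0.001903
Scale to base peak (0.369390) = 100: 47.7 : 100.0 : 82.5 : 33.4 : 6.6 : 0.5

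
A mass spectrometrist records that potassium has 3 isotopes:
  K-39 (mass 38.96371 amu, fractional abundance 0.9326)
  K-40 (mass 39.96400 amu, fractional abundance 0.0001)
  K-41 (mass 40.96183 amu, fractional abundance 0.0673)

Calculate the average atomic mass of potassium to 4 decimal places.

Weight each isotope mass by its fractional abundance: 0.9326 × 38.96371 + 0.0001 × 39.96400 + 0.0673 × 40.96183
= 36.337556 + 0.003996 + 2.756731 = 39.098283 amu

39.0983 amu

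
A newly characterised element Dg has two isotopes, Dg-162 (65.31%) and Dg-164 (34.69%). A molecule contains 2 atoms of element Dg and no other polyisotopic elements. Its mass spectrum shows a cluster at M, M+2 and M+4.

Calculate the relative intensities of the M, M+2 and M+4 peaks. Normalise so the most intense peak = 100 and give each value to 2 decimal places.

94.13 : 100.00 : 26.56

The 2 Dg atoms are independent, so intensities follow the terms of (0.6531 + 0.3469)^2.
P(M) = 0.6531^2 = 0.426540
P(M+2) = 2 × 0.6531^1 × 0.3469^1 = 0.453121
P(M+4) = 0.3469^2 = 0.120340
The M+2 peak is largest (0.453121); scaling to 100 gives 94.13 : 100.00 : 26.56.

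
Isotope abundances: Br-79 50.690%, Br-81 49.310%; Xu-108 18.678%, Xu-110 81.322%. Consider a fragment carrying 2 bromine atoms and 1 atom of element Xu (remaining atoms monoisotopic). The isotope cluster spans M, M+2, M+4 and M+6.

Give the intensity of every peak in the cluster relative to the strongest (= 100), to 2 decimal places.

10.62 : 66.89 : 100.00 : 43.75

Bromine pattern (n=2): 0.25694761 : 0.49990478 : 0.24314761
Element Xu pattern (n=1): 0.18678 : 0.81322
Convolve the two distributions (both contribute in 2-u steps):
  M: 0.25694761×0.18678 = 0.047993
  M+2: 0.25694761×0.81322 + 0.49990478×0.18678 = 0.302327
  M+4: 0.49990478×0.81322 + 0.24314761×0.18678 = 0.451948
  M+6: 0.24314761×0.81322 = 0.197732
Scale to base peak (0.451948) = 100: 10.62 : 66.89 : 100.00 : 43.75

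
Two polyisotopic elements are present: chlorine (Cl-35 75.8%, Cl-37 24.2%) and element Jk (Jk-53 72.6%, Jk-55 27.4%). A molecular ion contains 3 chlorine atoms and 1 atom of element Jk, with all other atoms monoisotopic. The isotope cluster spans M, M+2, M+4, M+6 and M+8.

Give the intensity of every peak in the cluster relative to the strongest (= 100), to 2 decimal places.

Chlorine pattern (n=3): 0.43551951 : 0.41713346 : 0.13317454 : 0.01417249
Element Jk pattern (n=1): 0.7260 : 0.2740
Convolve the two distributions (both contribute in 2-u steps):
  M: 0.43551951×0.7260 = 0.316187
  M+2: 0.43551951×0.2740 + 0.41713346×0.7260 = 0.422171
  M+4: 0.41713346×0.2740 + 0.13317454×0.7260 = 0.210979
  M+6: 0.13317454×0.2740 + 0.01417249×0.7260 = 0.046779
  M+8: 0.01417249×0.2740 = 0.003883
Scale to base peak (0.422171) = 100: 74.90 : 100.00 : 49.97 : 11.08 : 0.92

74.90 : 100.00 : 49.97 : 11.08 : 0.92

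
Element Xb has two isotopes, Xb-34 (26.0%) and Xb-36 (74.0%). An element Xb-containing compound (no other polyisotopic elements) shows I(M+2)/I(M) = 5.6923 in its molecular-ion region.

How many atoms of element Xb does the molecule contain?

The M+2/M ratio from n Xb atoms is n · q/p = n · 0.740/0.260.
n = 5.6923 × 0.260/0.740 = 2.00 ≈ 2

2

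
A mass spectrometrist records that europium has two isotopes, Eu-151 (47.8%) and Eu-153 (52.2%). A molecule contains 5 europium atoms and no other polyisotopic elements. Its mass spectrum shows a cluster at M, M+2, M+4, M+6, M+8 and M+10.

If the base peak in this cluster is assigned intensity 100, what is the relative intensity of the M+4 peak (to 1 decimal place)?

91.6

Term probabilities: M 0.0250, M+2 0.1363, M+4 0.2976, M+6 0.3250, M+8 0.1775, M+10 0.0388. Base peak = M+6.
P(M+6) = C(5,3) × 0.478^2 × 0.522^3 = 10 × 0.228484 × 0.14223665 = 0.324988 (base)
P(M+4) = C(5,2) × 0.478^3 × 0.522^2 = 10 × 0.10921535 × 0.272484 = 0.297594
Relative intensity = 0.297594 / 0.324988 × 100 = 91.6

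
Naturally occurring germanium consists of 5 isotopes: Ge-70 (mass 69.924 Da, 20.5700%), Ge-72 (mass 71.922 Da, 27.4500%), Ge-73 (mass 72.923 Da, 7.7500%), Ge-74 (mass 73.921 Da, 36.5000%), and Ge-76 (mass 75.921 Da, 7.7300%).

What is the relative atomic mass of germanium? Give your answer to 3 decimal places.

72.627 Da

Weight each isotope mass by its fractional abundance: 0.205700 × 69.924 + 0.274500 × 71.922 + 0.077500 × 72.923 + 0.365000 × 73.921 + 0.077300 × 75.921
= 14.3834 + 19.7426 + 5.6515 + 26.9812 + 5.8687 = 72.6274 Da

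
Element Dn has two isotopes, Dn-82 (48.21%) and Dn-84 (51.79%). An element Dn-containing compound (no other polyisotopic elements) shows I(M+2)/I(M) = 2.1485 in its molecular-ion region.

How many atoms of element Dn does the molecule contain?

The M+2/M ratio from n Dn atoms is n · q/p = n · 0.5179/0.4821.
n = 2.1485 × 0.4821/0.5179 = 2.00 ≈ 2

2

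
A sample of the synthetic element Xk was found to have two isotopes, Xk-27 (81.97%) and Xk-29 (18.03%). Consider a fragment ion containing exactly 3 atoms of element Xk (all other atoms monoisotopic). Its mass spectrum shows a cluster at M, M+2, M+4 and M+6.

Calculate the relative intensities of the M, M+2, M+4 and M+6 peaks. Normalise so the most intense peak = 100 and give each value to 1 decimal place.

100.0 : 66.0 : 14.5 : 1.1

Each Xk atom is independently Xk-27 (p = 0.8197) or Xk-29 (q = 0.1803); the cluster is the binomial expansion (p + q)^3.
P(M) = 0.8197^3 = 0.550763
P(M+2) = 3 × 0.8197^2 × 0.1803^1 = 0.363435
P(M+4) = 3 × 0.8197^1 × 0.1803^2 = 0.079941
P(M+6) = 0.1803^3 = 0.005861
The M peak is largest (0.550763); scaling to 100 gives 100.0 : 66.0 : 14.5 : 1.1.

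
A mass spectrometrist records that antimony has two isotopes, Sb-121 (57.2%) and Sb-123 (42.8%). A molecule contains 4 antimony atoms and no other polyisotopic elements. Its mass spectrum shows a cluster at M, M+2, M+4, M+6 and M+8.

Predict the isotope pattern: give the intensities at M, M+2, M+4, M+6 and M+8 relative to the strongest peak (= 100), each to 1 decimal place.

The 4 Sb atoms are independent, so intensities follow the terms of (0.572 + 0.428)^4.
P(M) = 0.572^4 = 0.107049
P(M+2) = 4 × 0.572^3 × 0.428^1 = 0.320400
P(M+4) = 6 × 0.572^2 × 0.428^2 = 0.359609
P(M+6) = 4 × 0.572^1 × 0.428^3 = 0.179385
P(M+8) = 0.428^4 = 0.033556
The M+4 peak is largest (0.359609); scaling to 100 gives 29.8 : 89.1 : 100.0 : 49.9 : 9.3.

29.8 : 89.1 : 100.0 : 49.9 : 9.3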